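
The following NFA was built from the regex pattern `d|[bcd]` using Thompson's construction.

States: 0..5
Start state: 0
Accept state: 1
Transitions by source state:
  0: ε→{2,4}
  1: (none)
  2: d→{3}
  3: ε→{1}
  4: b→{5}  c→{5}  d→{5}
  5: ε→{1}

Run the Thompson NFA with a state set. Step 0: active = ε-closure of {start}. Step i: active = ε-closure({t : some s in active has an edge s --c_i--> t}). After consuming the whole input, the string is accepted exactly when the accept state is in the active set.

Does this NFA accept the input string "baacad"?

start: ε-closure({0}) = {0,2,4}
'b' @ 1: {1,5}  (accept∈set)
'a' @ 2: {}  — state set empty
rest 'acad' ignored (set empty)
final: {}; accept 1 not in set

Answer: REJECT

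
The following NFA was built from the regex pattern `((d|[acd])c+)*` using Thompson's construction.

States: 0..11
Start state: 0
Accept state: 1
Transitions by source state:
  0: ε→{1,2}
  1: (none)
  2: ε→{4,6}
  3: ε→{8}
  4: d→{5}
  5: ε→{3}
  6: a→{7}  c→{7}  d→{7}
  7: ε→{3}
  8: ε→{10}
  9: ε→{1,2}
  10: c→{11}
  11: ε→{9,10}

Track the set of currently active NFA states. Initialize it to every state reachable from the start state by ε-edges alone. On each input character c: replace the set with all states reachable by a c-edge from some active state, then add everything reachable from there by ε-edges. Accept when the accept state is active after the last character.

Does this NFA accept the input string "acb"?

start: ε-closure({0}) = {0,1,2,4,6}
'a' @ 1: {3,7,8,10}
'c' @ 2: {1,2,4,6,9,10,11}  (accept∈set)
'b' @ 3: {}  — state set empty
end set {} — state 1 not in

Answer: REJECT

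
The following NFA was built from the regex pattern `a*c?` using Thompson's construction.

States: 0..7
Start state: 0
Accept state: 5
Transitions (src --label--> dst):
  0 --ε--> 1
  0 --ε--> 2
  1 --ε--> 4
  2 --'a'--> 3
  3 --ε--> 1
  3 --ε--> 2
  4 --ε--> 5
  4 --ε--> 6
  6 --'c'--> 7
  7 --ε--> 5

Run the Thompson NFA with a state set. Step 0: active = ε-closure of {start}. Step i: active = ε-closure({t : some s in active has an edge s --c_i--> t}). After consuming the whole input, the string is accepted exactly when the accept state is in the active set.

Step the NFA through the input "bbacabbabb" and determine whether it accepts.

start: ε-closure({0}) = {0,1,2,4,5,6}
'b' @ 1: {}  — state set empty
rest 'bacabbabb' ignored (set empty)
final: {}; accept 5 not in set

Answer: REJECT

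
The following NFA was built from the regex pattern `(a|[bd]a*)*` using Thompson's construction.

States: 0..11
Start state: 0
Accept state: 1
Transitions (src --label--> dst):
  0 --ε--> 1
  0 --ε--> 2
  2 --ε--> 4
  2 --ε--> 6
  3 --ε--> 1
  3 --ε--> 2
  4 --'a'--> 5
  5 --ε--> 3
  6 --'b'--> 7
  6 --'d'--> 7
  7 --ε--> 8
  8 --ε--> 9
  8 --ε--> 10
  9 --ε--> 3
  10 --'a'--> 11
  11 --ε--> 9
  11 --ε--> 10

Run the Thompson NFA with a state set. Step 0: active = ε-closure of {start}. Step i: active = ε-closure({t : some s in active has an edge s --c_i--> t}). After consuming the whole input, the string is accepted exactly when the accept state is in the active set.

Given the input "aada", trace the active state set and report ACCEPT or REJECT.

Answer: ACCEPT

Steps:
start: ε-closure({0}) = {0,1,2,4,6}
'a' @ 1: {1,2,3,4,5,6}  [accepting]
'a' @ 2: {1,2,3,4,5,6}  [accepting]
'd' @ 3: {1,2,3,4,6,7,8,9,10}  [accepting]
'a' @ 4: {1,2,3,4,5,6,9,10,11}  [accepting]
end set {1,2,3,4,5,6,9,10,11} — state 1 in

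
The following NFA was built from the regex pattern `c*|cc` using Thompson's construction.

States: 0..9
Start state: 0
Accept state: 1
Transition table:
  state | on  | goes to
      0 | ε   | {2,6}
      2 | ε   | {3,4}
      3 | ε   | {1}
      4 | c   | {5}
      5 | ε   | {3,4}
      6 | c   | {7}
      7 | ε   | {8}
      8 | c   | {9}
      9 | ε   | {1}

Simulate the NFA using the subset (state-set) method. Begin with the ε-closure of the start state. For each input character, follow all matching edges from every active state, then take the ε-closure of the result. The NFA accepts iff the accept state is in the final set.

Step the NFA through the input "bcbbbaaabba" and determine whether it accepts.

S₀ = ε-closure({0}) = {0,1,2,3,4,6}
'b' @ 1: {}  — dead — no transitions
rest 'cbbbaaabba' ignored (set empty)
end set {} — state 1 not in

Answer: REJECT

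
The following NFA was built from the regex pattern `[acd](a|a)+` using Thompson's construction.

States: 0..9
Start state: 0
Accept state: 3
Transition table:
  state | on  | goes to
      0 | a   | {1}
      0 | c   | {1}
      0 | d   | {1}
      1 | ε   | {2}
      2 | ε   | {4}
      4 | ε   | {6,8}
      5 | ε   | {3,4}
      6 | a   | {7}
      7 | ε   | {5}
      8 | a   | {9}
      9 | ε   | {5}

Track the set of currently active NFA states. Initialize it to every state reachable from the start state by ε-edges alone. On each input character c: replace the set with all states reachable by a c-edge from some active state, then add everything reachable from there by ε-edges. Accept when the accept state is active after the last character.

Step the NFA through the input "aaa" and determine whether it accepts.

S₀ = ε-closure({0}) = {0}
'a' @ 1: {1,2,4,6,8}
'a' @ 2: {3,4,5,6,7,8,9}  ✓accept
'a' @ 3: {3,4,5,6,7,8,9}  ✓accept
final: {3,4,5,6,7,8,9}; accept 3 in set

Answer: ACCEPT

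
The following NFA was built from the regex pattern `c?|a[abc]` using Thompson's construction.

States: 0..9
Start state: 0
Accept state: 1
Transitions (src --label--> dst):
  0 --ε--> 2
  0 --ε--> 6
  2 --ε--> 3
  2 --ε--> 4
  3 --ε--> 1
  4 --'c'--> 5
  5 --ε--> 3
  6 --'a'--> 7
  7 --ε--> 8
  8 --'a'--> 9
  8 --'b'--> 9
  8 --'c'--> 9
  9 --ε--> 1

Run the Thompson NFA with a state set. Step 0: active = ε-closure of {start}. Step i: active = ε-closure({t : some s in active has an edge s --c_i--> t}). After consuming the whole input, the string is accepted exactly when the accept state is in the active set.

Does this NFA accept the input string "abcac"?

initial (ε-close {0}): {0,1,2,3,4,6}
'a' @ 1: {7,8}
'b' @ 2: {1,9}  [accepting]
'c' @ 3: {}  — dead — no transitions
rest 'ac' ignored (set empty)
end set {} — state 1 not in

Answer: REJECT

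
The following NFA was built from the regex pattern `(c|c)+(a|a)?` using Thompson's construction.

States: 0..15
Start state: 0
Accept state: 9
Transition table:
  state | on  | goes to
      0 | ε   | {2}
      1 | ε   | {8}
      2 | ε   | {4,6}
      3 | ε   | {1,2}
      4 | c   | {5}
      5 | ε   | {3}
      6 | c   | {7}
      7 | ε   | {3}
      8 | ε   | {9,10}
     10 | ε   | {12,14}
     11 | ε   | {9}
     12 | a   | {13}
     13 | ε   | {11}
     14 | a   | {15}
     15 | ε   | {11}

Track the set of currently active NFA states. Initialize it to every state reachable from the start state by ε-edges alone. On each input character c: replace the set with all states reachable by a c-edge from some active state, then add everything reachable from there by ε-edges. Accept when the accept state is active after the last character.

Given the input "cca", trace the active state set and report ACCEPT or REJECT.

Answer: ACCEPT

Steps:
initial (ε-close {0}): {0,2,4,6}
'c' @ 1: {1,2,3,4,5,6,7,8,9,10,12,14}  (accept∈set)
'c' @ 2: {1,2,3,4,5,6,7,8,9,10,12,14}  (accept∈set)
'a' @ 3: {9,11,13,15}  (accept∈set)
end set {9,11,13,15} — state 9 in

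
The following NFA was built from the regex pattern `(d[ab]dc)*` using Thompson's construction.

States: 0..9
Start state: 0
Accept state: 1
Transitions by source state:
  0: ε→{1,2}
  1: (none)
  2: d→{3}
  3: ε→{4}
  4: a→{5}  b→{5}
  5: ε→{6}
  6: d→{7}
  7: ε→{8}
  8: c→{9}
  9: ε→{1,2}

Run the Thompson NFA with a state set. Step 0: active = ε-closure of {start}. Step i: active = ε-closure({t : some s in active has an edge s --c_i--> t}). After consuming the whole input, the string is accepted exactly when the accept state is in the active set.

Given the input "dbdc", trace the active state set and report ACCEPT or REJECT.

Answer: ACCEPT

Steps:
S₀ = ε-closure({0}) = {0,1,2}
'd' @ 1: {3,4}
'b' @ 2: {5,6}
'd' @ 3: {7,8}
'c' @ 4: {1,2,9}  ✓accept
after full input: {1,2,9}  (accept=1 in)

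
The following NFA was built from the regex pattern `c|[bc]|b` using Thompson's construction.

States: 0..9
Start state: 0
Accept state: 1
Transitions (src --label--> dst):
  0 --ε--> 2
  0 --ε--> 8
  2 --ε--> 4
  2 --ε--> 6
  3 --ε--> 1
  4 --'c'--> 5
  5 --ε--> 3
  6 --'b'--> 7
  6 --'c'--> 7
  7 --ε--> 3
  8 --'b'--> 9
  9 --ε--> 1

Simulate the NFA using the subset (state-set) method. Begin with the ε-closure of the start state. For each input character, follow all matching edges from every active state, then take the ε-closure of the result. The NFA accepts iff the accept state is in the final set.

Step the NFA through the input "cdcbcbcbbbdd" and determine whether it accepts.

Answer: REJECT

Derivation:
initial (ε-close {0}): {0,2,4,6,8}
'c' @ 1: {1,3,5,7}  ✓accept
'd' @ 2: {}  — no active states
rest 'cbcbcbbbdd' ignored (set empty)
end set {} — state 1 not in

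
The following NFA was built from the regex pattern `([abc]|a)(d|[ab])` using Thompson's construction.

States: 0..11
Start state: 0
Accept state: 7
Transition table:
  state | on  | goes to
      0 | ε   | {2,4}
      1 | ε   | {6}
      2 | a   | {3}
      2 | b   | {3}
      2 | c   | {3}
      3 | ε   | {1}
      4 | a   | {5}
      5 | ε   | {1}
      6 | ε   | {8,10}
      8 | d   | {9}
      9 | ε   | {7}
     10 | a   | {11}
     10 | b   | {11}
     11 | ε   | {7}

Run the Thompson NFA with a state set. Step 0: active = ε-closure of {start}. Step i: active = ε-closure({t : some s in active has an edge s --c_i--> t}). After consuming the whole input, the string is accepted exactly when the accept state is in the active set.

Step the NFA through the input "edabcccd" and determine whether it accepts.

start: ε-closure({0}) = {0,2,4}
'e' @ 1: {}  — dead — no transitions
rest 'dabcccd' ignored (set empty)
after full input: {}  (accept=7 not in)

Answer: REJECT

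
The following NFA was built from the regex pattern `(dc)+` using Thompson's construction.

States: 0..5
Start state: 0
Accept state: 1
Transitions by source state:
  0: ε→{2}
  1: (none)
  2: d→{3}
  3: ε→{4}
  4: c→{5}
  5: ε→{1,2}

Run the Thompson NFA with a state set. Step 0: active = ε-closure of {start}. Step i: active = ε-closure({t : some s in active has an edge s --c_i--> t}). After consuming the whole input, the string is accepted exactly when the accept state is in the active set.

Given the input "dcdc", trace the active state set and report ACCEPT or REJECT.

S₀ = ε-closure({0}) = {0,2}
'd' @ 1: {3,4}
'c' @ 2: {1,2,5}  (accept∈set)
'd' @ 3: {3,4}
'c' @ 4: {1,2,5}  (accept∈set)
after full input: {1,2,5}  (accept=1 in)

Answer: ACCEPT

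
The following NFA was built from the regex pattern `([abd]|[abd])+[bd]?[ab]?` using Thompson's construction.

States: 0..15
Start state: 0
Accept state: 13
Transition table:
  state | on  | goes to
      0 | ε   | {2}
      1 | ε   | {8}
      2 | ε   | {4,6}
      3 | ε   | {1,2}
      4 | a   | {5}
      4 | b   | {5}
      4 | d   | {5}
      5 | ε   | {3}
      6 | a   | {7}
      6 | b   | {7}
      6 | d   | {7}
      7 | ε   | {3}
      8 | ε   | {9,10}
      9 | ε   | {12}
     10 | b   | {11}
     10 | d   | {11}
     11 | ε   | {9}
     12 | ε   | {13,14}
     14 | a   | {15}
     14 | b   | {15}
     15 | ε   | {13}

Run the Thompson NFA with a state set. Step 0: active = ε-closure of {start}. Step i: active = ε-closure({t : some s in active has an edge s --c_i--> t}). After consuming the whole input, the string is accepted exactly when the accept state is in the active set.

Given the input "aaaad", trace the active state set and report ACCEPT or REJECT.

start: ε-closure({0}) = {0,2,4,6}
'a' @ 1: {1,2,3,4,5,6,7,8,9,10,12,13,14}  ✓accept
'a' @ 2: {1,2,3,4,5,6,7,8,9,10,12,13,14,15}  ✓accept
'a' @ 3: {1,2,3,4,5,6,7,8,9,10,12,13,14,15}  ✓accept
'a' @ 4: {1,2,3,4,5,6,7,8,9,10,12,13,14,15}  ✓accept
'd' @ 5: {1,2,3,4,5,6,7,8,9,10,11,12,13,14}  ✓accept
end set {1,2,3,4,5,6,7,8,9,10,11,12,13,14} — state 13 in

Answer: ACCEPT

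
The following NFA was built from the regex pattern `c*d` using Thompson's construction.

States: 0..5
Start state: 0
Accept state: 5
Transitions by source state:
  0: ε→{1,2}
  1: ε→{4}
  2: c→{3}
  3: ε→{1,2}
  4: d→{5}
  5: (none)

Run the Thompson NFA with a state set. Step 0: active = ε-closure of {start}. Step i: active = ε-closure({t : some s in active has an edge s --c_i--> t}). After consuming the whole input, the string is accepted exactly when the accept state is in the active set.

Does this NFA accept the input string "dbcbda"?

Answer: REJECT

Steps:
S₀ = ε-closure({0}) = {0,1,2,4}
'd' @ 1: {5}  [accepting]
'b' @ 2: {}  — state set empty
rest 'cbda' ignored (set empty)
final: {}; accept 5 not in set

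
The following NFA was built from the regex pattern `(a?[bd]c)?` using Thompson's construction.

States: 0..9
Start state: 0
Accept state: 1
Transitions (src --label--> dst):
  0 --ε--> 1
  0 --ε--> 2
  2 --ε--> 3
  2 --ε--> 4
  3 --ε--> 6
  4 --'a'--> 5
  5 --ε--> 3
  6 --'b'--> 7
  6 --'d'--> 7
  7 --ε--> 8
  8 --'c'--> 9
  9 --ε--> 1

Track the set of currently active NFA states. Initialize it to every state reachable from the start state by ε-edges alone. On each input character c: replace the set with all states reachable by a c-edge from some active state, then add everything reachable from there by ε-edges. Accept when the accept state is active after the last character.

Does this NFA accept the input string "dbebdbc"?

S₀ = ε-closure({0}) = {0,1,2,3,4,6}
'd' @ 1: {7,8}
'b' @ 2: {}  — dead — no transitions
rest 'ebdbc' ignored (set empty)
after full input: {}  (accept=1 not in)

Answer: REJECT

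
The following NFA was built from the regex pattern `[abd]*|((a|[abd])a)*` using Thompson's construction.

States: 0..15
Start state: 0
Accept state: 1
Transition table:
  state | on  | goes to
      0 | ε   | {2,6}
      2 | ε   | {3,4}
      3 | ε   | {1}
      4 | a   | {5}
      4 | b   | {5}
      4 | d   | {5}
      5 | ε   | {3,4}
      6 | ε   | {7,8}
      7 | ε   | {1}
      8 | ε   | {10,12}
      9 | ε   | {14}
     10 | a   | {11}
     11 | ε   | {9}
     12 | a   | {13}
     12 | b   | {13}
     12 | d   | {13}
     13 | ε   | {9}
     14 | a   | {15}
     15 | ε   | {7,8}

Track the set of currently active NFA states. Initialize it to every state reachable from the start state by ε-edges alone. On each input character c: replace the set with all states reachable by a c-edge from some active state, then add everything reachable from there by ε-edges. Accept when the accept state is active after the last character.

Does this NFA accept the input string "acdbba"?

initial (ε-close {0}): {0,1,2,3,4,6,7,8,10,12}
'a' @ 1: {1,3,4,5,9,11,13,14}  (accept∈set)
'c' @ 2: {}  — dead — no transitions
rest 'dbba' ignored (set empty)
after full input: {}  (accept=1 not in)

Answer: REJECT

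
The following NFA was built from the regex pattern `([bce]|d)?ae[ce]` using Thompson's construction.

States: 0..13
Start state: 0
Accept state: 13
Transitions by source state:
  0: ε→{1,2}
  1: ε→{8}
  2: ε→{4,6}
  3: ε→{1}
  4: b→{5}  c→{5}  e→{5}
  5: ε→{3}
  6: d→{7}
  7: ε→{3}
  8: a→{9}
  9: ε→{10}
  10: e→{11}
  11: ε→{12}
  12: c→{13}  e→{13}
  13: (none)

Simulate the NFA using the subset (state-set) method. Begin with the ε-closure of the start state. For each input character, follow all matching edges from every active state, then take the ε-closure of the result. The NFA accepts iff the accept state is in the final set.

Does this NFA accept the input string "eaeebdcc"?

S₀ = ε-closure({0}) = {0,1,2,4,6,8}
'e' @ 1: {1,3,5,8}
'a' @ 2: {9,10}
'e' @ 3: {11,12}
'e' @ 4: {13}  ✓accept
'b' @ 5: {}  — dead — no transitions
rest 'dcc' ignored (set empty)
final: {}; accept 13 not in set

Answer: REJECT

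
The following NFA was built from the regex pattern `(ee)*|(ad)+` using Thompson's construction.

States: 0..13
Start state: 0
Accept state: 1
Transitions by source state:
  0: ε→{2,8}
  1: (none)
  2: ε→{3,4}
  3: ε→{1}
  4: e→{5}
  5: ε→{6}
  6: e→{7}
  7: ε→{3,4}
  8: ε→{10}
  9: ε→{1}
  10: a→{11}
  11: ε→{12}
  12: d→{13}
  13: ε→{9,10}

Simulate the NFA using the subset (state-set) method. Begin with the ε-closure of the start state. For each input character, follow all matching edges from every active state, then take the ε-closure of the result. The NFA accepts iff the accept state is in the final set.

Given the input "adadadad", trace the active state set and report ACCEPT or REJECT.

Answer: ACCEPT

Steps:
initial (ε-close {0}): {0,1,2,3,4,8,10}
'a' @ 1: {11,12}
'd' @ 2: {1,9,10,13}  (accept∈set)
'a' @ 3: {11,12}
'd' @ 4: {1,9,10,13}  (accept∈set)
'a' @ 5: {11,12}
'd' @ 6: {1,9,10,13}  (accept∈set)
'a' @ 7: {11,12}
'd' @ 8: {1,9,10,13}  (accept∈set)
end set {1,9,10,13} — state 1 in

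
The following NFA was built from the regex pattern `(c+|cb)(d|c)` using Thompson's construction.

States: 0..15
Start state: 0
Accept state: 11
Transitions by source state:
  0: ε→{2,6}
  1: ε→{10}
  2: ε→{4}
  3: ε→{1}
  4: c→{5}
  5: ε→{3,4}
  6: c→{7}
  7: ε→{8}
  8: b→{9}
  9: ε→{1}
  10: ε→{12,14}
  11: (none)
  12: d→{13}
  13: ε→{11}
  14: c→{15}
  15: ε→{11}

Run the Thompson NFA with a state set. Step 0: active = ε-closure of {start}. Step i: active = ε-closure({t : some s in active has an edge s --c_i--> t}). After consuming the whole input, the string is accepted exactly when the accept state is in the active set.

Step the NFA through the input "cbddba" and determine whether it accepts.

initial (ε-close {0}): {0,2,4,6}
'c' @ 1: {1,3,4,5,7,8,10,12,14}
'b' @ 2: {1,9,10,12,14}
'd' @ 3: {11,13}  [accepting]
'd' @ 4: {}  — no active states
rest 'ba' ignored (set empty)
after full input: {}  (accept=11 not in)

Answer: REJECT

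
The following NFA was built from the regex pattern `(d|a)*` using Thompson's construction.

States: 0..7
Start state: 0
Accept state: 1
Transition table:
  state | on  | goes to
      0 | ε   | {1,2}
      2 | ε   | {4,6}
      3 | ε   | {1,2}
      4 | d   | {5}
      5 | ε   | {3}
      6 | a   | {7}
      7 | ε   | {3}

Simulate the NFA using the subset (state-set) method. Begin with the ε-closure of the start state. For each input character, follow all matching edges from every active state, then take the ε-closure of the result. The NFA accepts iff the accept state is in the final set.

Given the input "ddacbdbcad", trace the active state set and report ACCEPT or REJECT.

S₀ = ε-closure({0}) = {0,1,2,4,6}
'd' @ 1: {1,2,3,4,5,6}  [accepting]
'd' @ 2: {1,2,3,4,5,6}  [accepting]
'a' @ 3: {1,2,3,4,6,7}  [accepting]
'c' @ 4: {}  — no active states
rest 'bdbcad' ignored (set empty)
after full input: {}  (accept=1 not in)

Answer: REJECT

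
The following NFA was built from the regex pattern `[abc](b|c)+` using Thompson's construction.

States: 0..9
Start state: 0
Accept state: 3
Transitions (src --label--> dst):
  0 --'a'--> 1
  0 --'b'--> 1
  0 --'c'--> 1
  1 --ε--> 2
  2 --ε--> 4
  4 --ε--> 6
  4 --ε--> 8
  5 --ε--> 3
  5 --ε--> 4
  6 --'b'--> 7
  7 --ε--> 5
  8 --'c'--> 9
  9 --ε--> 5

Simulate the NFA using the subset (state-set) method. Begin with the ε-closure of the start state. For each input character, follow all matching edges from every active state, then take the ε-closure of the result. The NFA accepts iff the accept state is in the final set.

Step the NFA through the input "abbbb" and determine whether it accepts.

initial (ε-close {0}): {0}
'a' @ 1: {1,2,4,6,8}
'b' @ 2: {3,4,5,6,7,8}  ✓accept
'b' @ 3: {3,4,5,6,7,8}  ✓accept
'b' @ 4: {3,4,5,6,7,8}  ✓accept
'b' @ 5: {3,4,5,6,7,8}  ✓accept
final: {3,4,5,6,7,8}; accept 3 in set

Answer: ACCEPT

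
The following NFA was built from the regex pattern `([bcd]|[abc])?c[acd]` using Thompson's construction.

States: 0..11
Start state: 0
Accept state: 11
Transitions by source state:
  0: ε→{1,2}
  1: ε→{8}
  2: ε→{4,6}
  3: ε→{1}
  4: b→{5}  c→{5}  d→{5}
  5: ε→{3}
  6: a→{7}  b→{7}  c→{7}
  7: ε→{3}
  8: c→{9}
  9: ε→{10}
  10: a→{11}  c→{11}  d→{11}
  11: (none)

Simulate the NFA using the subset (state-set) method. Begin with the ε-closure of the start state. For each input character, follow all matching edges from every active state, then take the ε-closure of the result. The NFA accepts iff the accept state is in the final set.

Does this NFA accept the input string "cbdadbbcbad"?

Answer: REJECT

Derivation:
initial (ε-close {0}): {0,1,2,4,6,8}
'c' @ 1: {1,3,5,7,8,9,10}
'b' @ 2: {}  — dead — no transitions
rest 'dadbbcbad' ignored (set empty)
end set {} — state 11 not in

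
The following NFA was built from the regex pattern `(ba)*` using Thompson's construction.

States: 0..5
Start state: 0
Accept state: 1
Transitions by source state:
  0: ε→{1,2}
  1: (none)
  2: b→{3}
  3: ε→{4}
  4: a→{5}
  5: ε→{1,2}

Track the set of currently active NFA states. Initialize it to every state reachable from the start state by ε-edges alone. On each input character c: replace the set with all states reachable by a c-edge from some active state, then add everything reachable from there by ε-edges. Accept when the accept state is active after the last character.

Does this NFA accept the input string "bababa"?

Answer: ACCEPT

Derivation:
S₀ = ε-closure({0}) = {0,1,2}
'b' @ 1: {3,4}
'a' @ 2: {1,2,5}  ✓accept
'b' @ 3: {3,4}
'a' @ 4: {1,2,5}  ✓accept
'b' @ 5: {3,4}
'a' @ 6: {1,2,5}  ✓accept
after full input: {1,2,5}  (accept=1 in)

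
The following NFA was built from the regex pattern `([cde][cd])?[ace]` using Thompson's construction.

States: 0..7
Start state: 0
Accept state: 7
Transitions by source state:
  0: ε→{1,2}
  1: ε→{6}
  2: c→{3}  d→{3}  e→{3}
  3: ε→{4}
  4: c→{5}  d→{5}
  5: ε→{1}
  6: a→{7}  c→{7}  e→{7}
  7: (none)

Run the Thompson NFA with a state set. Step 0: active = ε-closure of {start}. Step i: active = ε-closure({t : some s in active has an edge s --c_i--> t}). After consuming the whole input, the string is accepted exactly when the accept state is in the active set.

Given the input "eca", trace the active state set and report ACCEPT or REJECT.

initial (ε-close {0}): {0,1,2,6}
'e' @ 1: {3,4,7}  ✓accept
'c' @ 2: {1,5,6}
'a' @ 3: {7}  ✓accept
end set {7} — state 7 in

Answer: ACCEPT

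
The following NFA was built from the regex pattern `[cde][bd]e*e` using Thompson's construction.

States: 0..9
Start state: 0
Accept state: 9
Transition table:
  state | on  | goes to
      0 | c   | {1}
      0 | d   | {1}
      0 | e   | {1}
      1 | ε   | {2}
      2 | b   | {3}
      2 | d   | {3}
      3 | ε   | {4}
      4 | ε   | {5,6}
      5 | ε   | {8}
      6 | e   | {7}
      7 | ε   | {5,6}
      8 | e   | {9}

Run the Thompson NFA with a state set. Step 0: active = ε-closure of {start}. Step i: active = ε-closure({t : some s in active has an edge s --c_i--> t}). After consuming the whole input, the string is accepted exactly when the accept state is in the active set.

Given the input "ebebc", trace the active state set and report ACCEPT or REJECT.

Answer: REJECT

Trace:
start: ε-closure({0}) = {0}
'e' @ 1: {1,2}
'b' @ 2: {3,4,5,6,8}
'e' @ 3: {5,6,7,8,9}  [accepting]
'b' @ 4: {}  — no active states
rest 'c' ignored (set empty)
after full input: {}  (accept=9 not in)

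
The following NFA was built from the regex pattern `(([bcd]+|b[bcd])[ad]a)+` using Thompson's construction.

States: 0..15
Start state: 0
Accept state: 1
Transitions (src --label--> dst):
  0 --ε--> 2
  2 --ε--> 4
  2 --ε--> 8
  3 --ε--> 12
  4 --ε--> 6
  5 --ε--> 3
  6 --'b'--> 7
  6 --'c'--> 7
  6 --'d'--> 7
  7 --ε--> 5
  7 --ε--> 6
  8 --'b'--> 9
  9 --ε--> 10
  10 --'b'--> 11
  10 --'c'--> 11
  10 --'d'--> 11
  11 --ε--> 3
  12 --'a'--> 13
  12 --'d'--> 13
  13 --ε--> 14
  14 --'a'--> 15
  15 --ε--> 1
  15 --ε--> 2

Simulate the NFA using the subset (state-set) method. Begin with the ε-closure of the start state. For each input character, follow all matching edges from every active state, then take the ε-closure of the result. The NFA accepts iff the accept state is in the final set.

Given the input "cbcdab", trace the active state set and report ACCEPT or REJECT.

Answer: REJECT

Trace:
initial (ε-close {0}): {0,2,4,6,8}
'c' @ 1: {3,5,6,7,12}
'b' @ 2: {3,5,6,7,12}
'c' @ 3: {3,5,6,7,12}
'd' @ 4: {3,5,6,7,12,13,14}
'a' @ 5: {1,2,4,6,8,13,14,15}  ✓accept
'b' @ 6: {3,5,6,7,9,10,12}
end set {3,5,6,7,9,10,12} — state 1 not in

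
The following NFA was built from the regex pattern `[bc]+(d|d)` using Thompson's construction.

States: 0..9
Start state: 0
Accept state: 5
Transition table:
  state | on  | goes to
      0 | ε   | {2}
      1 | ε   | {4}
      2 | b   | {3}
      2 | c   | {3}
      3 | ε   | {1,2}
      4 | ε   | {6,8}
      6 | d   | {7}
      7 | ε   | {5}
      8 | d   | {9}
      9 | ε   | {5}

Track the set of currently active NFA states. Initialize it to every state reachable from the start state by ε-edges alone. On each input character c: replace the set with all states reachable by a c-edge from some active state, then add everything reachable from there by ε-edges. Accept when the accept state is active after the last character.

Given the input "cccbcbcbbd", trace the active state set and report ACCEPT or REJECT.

S₀ = ε-closure({0}) = {0,2}
'c' @ 1: {1,2,3,4,6,8}
'c' @ 2: {1,2,3,4,6,8}
'c' @ 3: {1,2,3,4,6,8}
'b' @ 4: {1,2,3,4,6,8}
'c' @ 5: {1,2,3,4,6,8}
'b' @ 6: {1,2,3,4,6,8}
'c' @ 7: {1,2,3,4,6,8}
'b' @ 8: {1,2,3,4,6,8}
'b' @ 9: {1,2,3,4,6,8}
'd' @ 10: {5,7,9}  [accepting]
after full input: {5,7,9}  (accept=5 in)

Answer: ACCEPT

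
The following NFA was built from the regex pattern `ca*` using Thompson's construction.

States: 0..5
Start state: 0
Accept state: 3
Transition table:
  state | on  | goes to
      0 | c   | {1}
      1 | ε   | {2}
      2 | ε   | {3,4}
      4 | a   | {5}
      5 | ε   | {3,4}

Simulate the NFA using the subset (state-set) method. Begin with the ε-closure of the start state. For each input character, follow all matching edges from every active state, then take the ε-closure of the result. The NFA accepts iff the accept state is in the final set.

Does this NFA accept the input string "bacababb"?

S₀ = ε-closure({0}) = {0}
'b' @ 1: {}  — no active states
rest 'acababb' ignored (set empty)
after full input: {}  (accept=3 not in)

Answer: REJECT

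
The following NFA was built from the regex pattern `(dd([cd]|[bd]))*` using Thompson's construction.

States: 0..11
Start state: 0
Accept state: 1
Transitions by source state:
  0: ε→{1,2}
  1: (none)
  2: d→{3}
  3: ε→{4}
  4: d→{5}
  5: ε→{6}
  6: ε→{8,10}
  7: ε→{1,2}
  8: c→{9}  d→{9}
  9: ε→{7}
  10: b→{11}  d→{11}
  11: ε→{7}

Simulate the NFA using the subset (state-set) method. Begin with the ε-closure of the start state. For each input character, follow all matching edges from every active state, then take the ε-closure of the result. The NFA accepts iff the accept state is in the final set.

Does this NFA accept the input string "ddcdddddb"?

Answer: ACCEPT

Trace:
S₀ = ε-closure({0}) = {0,1,2}
'd' @ 1: {3,4}
'd' @ 2: {5,6,8,10}
'c' @ 3: {1,2,7,9}  ✓accept
'd' @ 4: {3,4}
'd' @ 5: {5,6,8,10}
'd' @ 6: {1,2,7,9,11}  ✓accept
'd' @ 7: {3,4}
'd' @ 8: {5,6,8,10}
'b' @ 9: {1,2,7,11}  ✓accept
final: {1,2,7,11}; accept 1 in set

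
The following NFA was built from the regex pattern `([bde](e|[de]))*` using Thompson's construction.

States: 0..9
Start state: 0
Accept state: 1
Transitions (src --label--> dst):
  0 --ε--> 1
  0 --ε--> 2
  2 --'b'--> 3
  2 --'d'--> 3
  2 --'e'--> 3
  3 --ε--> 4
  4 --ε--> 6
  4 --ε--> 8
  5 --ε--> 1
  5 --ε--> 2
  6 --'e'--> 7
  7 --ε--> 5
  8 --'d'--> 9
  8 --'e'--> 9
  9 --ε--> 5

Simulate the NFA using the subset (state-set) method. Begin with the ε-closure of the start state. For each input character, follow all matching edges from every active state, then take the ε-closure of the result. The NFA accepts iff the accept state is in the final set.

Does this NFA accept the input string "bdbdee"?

initial (ε-close {0}): {0,1,2}
'b' @ 1: {3,4,6,8}
'd' @ 2: {1,2,5,9}  [accepting]
'b' @ 3: {3,4,6,8}
'd' @ 4: {1,2,5,9}  [accepting]
'e' @ 5: {3,4,6,8}
'e' @ 6: {1,2,5,7,9}  [accepting]
after full input: {1,2,5,7,9}  (accept=1 in)

Answer: ACCEPT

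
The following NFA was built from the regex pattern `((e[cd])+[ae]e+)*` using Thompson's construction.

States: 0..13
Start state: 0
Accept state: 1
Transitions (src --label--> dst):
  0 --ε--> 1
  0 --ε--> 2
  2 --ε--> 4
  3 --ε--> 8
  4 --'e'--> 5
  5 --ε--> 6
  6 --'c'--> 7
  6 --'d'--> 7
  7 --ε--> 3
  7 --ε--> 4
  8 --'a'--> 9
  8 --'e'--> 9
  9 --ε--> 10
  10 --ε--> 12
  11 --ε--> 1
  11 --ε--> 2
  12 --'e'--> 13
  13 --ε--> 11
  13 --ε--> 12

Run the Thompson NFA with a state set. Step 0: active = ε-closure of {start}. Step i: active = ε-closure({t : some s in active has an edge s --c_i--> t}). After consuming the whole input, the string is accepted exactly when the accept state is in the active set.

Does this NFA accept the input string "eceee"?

Answer: ACCEPT

Steps:
start: ε-closure({0}) = {0,1,2,4}
'e' @ 1: {5,6}
'c' @ 2: {3,4,7,8}
'e' @ 3: {5,6,9,10,12}
'e' @ 4: {1,2,4,11,12,13}  (accept∈set)
'e' @ 5: {1,2,4,5,6,11,12,13}  (accept∈set)
final: {1,2,4,5,6,11,12,13}; accept 1 in set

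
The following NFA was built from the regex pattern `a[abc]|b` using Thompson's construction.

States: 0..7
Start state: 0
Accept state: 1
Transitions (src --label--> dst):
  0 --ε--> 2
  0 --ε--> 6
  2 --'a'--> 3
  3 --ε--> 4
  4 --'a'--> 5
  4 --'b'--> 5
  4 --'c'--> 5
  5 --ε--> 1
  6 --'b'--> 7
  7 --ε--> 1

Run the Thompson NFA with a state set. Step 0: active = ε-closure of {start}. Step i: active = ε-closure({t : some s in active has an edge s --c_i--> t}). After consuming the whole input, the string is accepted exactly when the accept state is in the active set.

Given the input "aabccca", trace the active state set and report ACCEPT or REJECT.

Answer: REJECT

Steps:
initial (ε-close {0}): {0,2,6}
'a' @ 1: {3,4}
'a' @ 2: {1,5}  [accepting]
'b' @ 3: {}  — dead — no transitions
rest 'ccca' ignored (set empty)
final: {}; accept 1 not in set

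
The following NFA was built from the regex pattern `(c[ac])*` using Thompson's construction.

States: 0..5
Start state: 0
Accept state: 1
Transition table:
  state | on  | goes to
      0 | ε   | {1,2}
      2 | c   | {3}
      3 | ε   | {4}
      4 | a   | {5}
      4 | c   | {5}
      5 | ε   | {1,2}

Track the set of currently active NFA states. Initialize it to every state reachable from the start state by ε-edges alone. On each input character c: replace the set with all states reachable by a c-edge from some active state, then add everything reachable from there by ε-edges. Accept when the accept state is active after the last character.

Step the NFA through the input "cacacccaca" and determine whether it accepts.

S₀ = ε-closure({0}) = {0,1,2}
'c' @ 1: {3,4}
'a' @ 2: {1,2,5}  (accept∈set)
'c' @ 3: {3,4}
'a' @ 4: {1,2,5}  (accept∈set)
'c' @ 5: {3,4}
'c' @ 6: {1,2,5}  (accept∈set)
'c' @ 7: {3,4}
'a' @ 8: {1,2,5}  (accept∈set)
'c' @ 9: {3,4}
'a' @ 10: {1,2,5}  (accept∈set)
end set {1,2,5} — state 1 in

Answer: ACCEPT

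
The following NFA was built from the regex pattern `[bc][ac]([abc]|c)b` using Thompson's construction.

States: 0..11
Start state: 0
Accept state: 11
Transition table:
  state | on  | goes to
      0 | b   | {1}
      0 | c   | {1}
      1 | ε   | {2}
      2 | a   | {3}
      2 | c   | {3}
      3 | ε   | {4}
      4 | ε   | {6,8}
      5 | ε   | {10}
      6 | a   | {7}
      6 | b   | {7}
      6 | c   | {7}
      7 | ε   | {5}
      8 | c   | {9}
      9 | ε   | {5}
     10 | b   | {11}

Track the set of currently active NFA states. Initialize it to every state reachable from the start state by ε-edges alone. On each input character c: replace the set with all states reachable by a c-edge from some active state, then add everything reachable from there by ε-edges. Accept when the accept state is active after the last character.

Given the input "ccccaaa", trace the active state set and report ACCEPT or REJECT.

S₀ = ε-closure({0}) = {0}
'c' @ 1: {1,2}
'c' @ 2: {3,4,6,8}
'c' @ 3: {5,7,9,10}
'c' @ 4: {}  — state set empty
rest 'aaa' ignored (set empty)
end set {} — state 11 not in

Answer: REJECT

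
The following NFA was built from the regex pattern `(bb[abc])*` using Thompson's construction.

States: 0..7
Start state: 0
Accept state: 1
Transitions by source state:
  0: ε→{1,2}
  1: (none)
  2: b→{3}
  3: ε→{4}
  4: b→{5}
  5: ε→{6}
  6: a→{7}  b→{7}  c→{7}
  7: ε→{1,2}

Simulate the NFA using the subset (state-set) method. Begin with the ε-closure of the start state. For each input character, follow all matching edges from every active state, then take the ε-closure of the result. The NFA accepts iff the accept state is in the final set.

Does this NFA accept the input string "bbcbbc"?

Answer: ACCEPT

Steps:
start: ε-closure({0}) = {0,1,2}
'b' @ 1: {3,4}
'b' @ 2: {5,6}
'c' @ 3: {1,2,7}  ✓accept
'b' @ 4: {3,4}
'b' @ 5: {5,6}
'c' @ 6: {1,2,7}  ✓accept
end set {1,2,7} — state 1 in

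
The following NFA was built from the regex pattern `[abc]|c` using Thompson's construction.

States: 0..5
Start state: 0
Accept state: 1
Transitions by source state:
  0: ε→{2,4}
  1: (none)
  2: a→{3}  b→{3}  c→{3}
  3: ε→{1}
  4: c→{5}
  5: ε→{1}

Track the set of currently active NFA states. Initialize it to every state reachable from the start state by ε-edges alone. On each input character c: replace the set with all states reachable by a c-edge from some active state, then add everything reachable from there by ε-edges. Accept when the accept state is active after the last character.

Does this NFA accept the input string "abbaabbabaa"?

start: ε-closure({0}) = {0,2,4}
'a' @ 1: {1,3}  [accepting]
'b' @ 2: {}  — dead — no transitions
rest 'baabbabaa' ignored (set empty)
final: {}; accept 1 not in set

Answer: REJECT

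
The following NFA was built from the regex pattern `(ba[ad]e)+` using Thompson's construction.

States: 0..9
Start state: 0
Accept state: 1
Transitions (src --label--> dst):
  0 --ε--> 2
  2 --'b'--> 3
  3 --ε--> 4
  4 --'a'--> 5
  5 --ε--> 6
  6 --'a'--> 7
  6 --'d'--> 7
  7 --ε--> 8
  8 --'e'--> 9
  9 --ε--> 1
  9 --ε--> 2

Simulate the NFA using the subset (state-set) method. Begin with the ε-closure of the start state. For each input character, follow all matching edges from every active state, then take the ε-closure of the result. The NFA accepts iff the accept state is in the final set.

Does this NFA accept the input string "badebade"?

S₀ = ε-closure({0}) = {0,2}
'b' @ 1: {3,4}
'a' @ 2: {5,6}
'd' @ 3: {7,8}
'e' @ 4: {1,2,9}  [accepting]
'b' @ 5: {3,4}
'a' @ 6: {5,6}
'd' @ 7: {7,8}
'e' @ 8: {1,2,9}  [accepting]
end set {1,2,9} — state 1 in

Answer: ACCEPT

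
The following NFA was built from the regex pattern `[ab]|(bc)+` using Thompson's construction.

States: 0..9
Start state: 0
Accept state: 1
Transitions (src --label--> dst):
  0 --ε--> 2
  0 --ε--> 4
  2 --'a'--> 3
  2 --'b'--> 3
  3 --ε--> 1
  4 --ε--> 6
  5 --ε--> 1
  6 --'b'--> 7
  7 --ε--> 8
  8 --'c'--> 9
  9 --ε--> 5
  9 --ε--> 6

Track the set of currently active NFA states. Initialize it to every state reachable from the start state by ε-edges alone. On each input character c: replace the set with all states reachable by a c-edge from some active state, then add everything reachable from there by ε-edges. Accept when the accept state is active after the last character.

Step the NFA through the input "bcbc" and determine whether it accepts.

Answer: ACCEPT

Derivation:
start: ε-closure({0}) = {0,2,4,6}
'b' @ 1: {1,3,7,8}  ✓accept
'c' @ 2: {1,5,6,9}  ✓accept
'b' @ 3: {7,8}
'c' @ 4: {1,5,6,9}  ✓accept
final: {1,5,6,9}; accept 1 in set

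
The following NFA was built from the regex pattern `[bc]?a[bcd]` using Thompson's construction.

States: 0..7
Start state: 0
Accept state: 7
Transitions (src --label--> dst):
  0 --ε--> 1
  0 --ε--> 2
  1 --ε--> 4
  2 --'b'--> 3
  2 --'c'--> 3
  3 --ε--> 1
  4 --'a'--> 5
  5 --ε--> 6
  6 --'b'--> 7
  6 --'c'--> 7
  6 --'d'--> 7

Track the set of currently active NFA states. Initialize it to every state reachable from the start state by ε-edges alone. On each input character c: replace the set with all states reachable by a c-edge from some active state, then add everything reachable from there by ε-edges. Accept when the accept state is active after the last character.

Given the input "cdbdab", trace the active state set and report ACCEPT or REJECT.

Answer: REJECT

Steps:
initial (ε-close {0}): {0,1,2,4}
'c' @ 1: {1,3,4}
'd' @ 2: {}  — state set empty
rest 'bdab' ignored (set empty)
end set {} — state 7 not in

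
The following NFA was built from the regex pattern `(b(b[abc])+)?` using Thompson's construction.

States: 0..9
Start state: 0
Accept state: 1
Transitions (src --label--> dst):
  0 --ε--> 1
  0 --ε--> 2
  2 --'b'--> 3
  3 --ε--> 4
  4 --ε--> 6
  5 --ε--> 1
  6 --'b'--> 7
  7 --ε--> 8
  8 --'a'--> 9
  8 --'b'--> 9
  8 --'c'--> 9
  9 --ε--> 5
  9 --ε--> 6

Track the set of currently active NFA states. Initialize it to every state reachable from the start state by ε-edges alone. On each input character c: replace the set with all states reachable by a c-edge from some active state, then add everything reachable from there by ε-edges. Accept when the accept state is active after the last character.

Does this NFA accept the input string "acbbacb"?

start: ε-closure({0}) = {0,1,2}
'a' @ 1: {}  — dead — no transitions
rest 'cbbacb' ignored (set empty)
end set {} — state 1 not in

Answer: REJECT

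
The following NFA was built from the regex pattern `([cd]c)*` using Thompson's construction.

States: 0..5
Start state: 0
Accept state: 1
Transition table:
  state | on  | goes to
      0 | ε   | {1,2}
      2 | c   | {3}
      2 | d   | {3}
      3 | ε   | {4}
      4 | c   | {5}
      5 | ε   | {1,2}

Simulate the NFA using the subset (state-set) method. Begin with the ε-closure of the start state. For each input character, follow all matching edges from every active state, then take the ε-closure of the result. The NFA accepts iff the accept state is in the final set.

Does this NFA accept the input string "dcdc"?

Answer: ACCEPT

Derivation:
start: ε-closure({0}) = {0,1,2}
'd' @ 1: {3,4}
'c' @ 2: {1,2,5}  [accepting]
'd' @ 3: {3,4}
'c' @ 4: {1,2,5}  [accepting]
final: {1,2,5}; accept 1 in set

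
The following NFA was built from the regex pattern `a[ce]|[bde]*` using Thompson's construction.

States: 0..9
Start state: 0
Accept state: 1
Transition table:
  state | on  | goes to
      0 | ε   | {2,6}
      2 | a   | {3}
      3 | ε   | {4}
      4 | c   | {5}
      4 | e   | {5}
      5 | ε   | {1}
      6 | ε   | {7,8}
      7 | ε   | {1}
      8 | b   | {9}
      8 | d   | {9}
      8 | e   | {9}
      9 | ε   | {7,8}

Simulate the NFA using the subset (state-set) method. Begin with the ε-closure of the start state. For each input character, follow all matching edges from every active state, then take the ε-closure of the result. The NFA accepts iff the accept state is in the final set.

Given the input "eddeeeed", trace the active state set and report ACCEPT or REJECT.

S₀ = ε-closure({0}) = {0,1,2,6,7,8}
'e' @ 1: {1,7,8,9}  [accepting]
'd' @ 2: {1,7,8,9}  [accepting]
'd' @ 3: {1,7,8,9}  [accepting]
'e' @ 4: {1,7,8,9}  [accepting]
'e' @ 5: {1,7,8,9}  [accepting]
'e' @ 6: {1,7,8,9}  [accepting]
'e' @ 7: {1,7,8,9}  [accepting]
'd' @ 8: {1,7,8,9}  [accepting]
final: {1,7,8,9}; accept 1 in set

Answer: ACCEPT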